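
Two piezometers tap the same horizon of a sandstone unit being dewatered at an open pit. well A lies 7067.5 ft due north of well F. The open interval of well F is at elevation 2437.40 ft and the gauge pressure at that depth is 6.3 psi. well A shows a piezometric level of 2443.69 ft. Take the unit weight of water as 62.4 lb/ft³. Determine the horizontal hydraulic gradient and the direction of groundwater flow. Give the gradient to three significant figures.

Pressure head at well F: ψ = 144·P/γ = 144 × 6.3 / 62.4 = 14.54 ft.
Total head at well F: h = z + ψ = 2437.40 + 14.54 = 2451.94 ft.
Total head at well A: h = 2443.69 ft (water level in the piezometer is the total head).
Head difference: h(well F) − h(well A) = 2451.94 − 2443.69 = 8.25 ft.
Hydraulic gradient: i = |Δh| / L = 8.25 / 7067.5 = 0.00117.
Flow is from higher to lower head: from well F toward well A, i.e. toward the north.

i ≈ 0.00117; groundwater flows toward the north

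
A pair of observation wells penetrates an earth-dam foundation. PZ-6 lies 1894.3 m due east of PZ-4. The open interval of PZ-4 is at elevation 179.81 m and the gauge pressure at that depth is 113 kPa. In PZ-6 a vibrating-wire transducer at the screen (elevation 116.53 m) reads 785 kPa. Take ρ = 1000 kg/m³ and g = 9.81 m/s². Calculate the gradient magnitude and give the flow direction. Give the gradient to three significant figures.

i ≈ 0.00276; groundwater flows toward the west

Pressure head at PZ-4: ψ = P/(ρg) = 113×1000 / (1000 × 9.81) = 11.52 m.
Total head at PZ-4: h = z + ψ = 179.81 + 11.52 = 191.33 m.
Pressure head at PZ-6: ψ = P/(ρg) = 785×1000 / (1000 × 9.81) = 80.02 m.
Total head at PZ-6: h = z + ψ = 116.53 + 80.02 = 196.55 m.
Head difference: h(PZ-4) − h(PZ-6) = 191.33 − 196.55 = -5.22 m.
Hydraulic gradient: i = |Δh| / L = 5.22 / 1894.3 = 0.00276.
Flow is from higher to lower head: from PZ-6 toward PZ-4, i.e. toward the west.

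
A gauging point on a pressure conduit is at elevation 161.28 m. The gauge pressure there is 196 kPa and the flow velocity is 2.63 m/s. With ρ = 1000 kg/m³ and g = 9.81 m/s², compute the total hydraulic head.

h ≈ 181.61 m

Pressure head ψ = P/(ρg) = 196×1000 / (1000 × 9.81) = 19.98 m.
Velocity head = v²/(2g) = 2.63² / (2 × 9.81) = 0.353 m.
h = z + ψ + v²/(2g) = 161.28 + 19.98 + 0.353 = 181.61 m.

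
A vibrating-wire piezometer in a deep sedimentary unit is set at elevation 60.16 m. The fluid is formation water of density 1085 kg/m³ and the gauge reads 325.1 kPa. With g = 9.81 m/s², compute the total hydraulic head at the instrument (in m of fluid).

h ≈ 90.70 m

ψ = P/(ρg) = 325.1×1000 / (1085 × 9.81) = 30.54 m.
h = z + ψ = 60.16 + 30.54 = 90.70 m.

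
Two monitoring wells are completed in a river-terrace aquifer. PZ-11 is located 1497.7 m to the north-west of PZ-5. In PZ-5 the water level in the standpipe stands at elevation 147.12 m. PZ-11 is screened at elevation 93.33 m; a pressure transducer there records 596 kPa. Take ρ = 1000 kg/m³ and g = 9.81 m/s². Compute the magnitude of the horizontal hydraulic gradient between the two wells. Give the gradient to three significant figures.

Total head at PZ-5: h = 147.12 m (water level in the piezometer is the total head).
Pressure head at PZ-11: ψ = P/(ρg) = 596×1000 / (1000 × 9.81) = 60.75 m.
Total head at PZ-11: h = z + ψ = 93.33 + 60.75 = 154.08 m.
Head difference: h(PZ-5) − h(PZ-11) = 147.12 − 154.08 = -6.96 m.
Hydraulic gradient: i = |Δh| / L = 6.96 / 1497.7 = 0.00465.

i ≈ 0.00465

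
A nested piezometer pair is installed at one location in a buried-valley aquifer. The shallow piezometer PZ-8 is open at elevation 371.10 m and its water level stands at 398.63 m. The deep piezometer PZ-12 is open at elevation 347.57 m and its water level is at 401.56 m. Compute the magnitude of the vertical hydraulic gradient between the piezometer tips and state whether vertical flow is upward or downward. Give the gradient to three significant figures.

Total head at PZ-8: h = 398.63 m (water level in the standpipe).
Total head at PZ-12: h = 401.56 m.
Δh = h(PZ-8) − h(PZ-12) = 398.63 − 401.56 = -2.93 m.
Vertical separation Δz = 371.10 − 347.57 = 23.53 m.
|i_v| = |Δh| / Δz = 2.93 / 23.53 = 0.125.
Head is higher in the deep piezometer, so vertical flow is upward (discharge condition).

|i_v| ≈ 0.125; vertical flow is upward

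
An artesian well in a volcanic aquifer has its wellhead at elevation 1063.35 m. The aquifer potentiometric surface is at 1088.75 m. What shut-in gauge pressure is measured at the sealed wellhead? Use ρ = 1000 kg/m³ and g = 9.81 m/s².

P ≈ 249 kPa

Head above the cap: Δh = 1088.75 − 1063.35 = 25.40 m.
P = ρgΔh = 1000 × 9.81 × 25.40 = 249174 Pa ≈ 249 kPa.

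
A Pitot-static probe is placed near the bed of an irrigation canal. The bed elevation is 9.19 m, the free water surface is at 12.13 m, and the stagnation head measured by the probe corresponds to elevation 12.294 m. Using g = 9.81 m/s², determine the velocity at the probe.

Near the bed, under hydrostatic conditions, the piezometric head (z + ψ) equals the free-surface elevation, 12.13 m.
Velocity head = total − piezometric = 12.294 − 12.13 = 0.164 m.
v = √(2g·h_v) = √(2 × 9.81 × 0.164) = 1.79 m/s.

v ≈ 1.79 m/s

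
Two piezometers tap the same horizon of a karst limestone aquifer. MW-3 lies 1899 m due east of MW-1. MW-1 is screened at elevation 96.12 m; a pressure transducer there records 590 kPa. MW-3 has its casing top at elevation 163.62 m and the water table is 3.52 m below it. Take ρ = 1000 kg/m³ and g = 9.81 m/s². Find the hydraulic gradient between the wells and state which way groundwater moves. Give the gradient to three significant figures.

i ≈ 0.00202; groundwater flows toward the west

Pressure head at MW-1: ψ = P/(ρg) = 590×1000 / (1000 × 9.81) = 60.14 m.
Total head at MW-1: h = z + ψ = 96.12 + 60.14 = 156.26 m.
Total head at MW-3: h = 163.62 − 3.52 = 160.10 m.
Head difference: h(MW-1) − h(MW-3) = 156.26 − 160.10 = -3.84 m.
Hydraulic gradient: i = |Δh| / L = 3.84 / 1899 = 0.00202.
Flow is from higher to lower head: from MW-3 toward MW-1, i.e. toward the west.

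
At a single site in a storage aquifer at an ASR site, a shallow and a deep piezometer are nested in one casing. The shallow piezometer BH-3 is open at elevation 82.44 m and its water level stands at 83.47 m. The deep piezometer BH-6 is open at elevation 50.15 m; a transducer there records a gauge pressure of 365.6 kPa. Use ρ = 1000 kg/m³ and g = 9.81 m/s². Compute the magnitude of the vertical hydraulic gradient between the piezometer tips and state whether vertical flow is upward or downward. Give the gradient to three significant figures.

|i_v| ≈ 0.122; vertical flow is upward

Total head at BH-3: h = 83.47 m (water level in the standpipe).
Pressure head at BH-6: ψ = P/(ρg) = 365.6×1000 / (1000 × 9.81) = 37.27 m.
Total head at BH-6: h = z + ψ = 50.15 + 37.27 = 87.42 m.
Δh = h(BH-3) − h(BH-6) = 83.47 − 87.42 = -3.95 m.
Vertical separation Δz = 82.44 − 50.15 = 32.29 m.
|i_v| = |Δh| / Δz = 3.95 / 32.29 = 0.122.
Head is higher in the deep piezometer, so vertical flow is upward (discharge condition).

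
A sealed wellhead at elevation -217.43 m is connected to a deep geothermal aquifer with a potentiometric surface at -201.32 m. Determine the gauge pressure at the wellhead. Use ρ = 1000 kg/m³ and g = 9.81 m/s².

Head above the cap: Δh = -201.32 − (-217.43) = 16.11 m.
P = ρgΔh = 1000 × 9.81 × 16.11 = 158039 Pa ≈ 158 kPa.

P ≈ 158 kPa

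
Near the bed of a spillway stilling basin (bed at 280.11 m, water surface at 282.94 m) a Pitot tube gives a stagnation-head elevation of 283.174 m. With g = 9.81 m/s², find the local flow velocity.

Near the bed, under hydrostatic conditions, the piezometric head (z + ψ) equals the free-surface elevation, 282.94 m.
Velocity head = total − piezometric = 283.174 − 282.94 = 0.234 m.
v = √(2g·h_v) = √(2 × 9.81 × 0.234) = 2.14 m/s.

v ≈ 2.14 m/s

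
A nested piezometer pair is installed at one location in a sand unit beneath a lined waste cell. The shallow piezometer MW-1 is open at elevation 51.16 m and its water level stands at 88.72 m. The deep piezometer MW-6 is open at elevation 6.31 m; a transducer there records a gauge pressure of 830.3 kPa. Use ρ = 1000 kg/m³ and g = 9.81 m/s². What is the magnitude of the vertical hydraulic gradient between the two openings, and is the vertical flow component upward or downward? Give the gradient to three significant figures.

|i_v| ≈ 0.0497; vertical flow is upward

Total head at MW-1: h = 88.72 m (water level in the standpipe).
Pressure head at MW-6: ψ = P/(ρg) = 830.3×1000 / (1000 × 9.81) = 84.64 m.
Total head at MW-6: h = z + ψ = 6.31 + 84.64 = 90.95 m.
Δh = h(MW-1) − h(MW-6) = 88.72 − 90.95 = -2.23 m.
Vertical separation Δz = 51.16 − 6.31 = 44.85 m.
|i_v| = |Δh| / Δz = 2.23 / 44.85 = 0.0497.
Head is higher in the deep piezometer, so vertical flow is upward (discharge condition).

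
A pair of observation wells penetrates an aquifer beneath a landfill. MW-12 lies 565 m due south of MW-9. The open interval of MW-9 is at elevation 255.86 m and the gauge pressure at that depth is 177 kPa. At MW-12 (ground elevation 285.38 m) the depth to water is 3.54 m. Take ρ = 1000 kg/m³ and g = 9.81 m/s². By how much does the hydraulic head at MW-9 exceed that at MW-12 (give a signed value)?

Pressure head at MW-9: ψ = P/(ρg) = 177×1000 / (1000 × 9.81) = 18.04 m.
Total head at MW-9: h = z + ψ = 255.86 + 18.04 = 273.90 m.
Total head at MW-12: h = 285.38 − 3.54 = 281.84 m.
Head difference: h(MW-9) − h(MW-12) = 273.90 − 281.84 = -7.94 m.

Δh ≈ -7.94 m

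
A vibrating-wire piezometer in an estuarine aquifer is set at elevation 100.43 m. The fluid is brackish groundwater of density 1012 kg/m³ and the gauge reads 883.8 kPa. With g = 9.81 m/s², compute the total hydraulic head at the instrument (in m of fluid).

ψ = P/(ρg) = 883.8×1000 / (1012 × 9.81) = 89.02 m.
h = z + ψ = 100.43 + 89.02 = 189.45 m.

h ≈ 189.45 m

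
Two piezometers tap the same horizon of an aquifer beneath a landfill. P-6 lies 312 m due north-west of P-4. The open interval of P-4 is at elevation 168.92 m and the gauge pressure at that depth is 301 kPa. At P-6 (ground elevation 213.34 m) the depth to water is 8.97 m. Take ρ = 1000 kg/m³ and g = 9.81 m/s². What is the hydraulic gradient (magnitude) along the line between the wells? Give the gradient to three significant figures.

Pressure head at P-4: ψ = P/(ρg) = 301×1000 / (1000 × 9.81) = 30.68 m.
Total head at P-4: h = z + ψ = 168.92 + 30.68 = 199.60 m.
Total head at P-6: h = 213.34 − 8.97 = 204.37 m.
Head difference: h(P-4) − h(P-6) = 199.60 − 204.37 = -4.77 m.
Hydraulic gradient: i = |Δh| / L = 4.77 / 312 = 0.0153.

i ≈ 0.0153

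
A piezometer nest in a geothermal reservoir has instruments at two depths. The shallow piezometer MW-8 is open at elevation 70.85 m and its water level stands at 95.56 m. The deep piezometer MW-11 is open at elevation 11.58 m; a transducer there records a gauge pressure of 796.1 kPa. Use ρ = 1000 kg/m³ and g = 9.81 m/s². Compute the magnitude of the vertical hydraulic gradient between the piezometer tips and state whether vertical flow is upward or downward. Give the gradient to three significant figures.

|i_v| ≈ 0.0477; vertical flow is downward

Total head at MW-8: h = 95.56 m (water level in the standpipe).
Pressure head at MW-11: ψ = P/(ρg) = 796.1×1000 / (1000 × 9.81) = 81.15 m.
Total head at MW-11: h = z + ψ = 11.58 + 81.15 = 92.73 m.
Δh = h(MW-8) − h(MW-11) = 95.56 − 92.73 = 2.83 m.
Vertical separation Δz = 70.85 − 11.58 = 59.27 m.
|i_v| = |Δh| / Δz = 2.83 / 59.27 = 0.0477.
Head is higher in the shallow piezometer, so vertical flow is downward (recharge condition).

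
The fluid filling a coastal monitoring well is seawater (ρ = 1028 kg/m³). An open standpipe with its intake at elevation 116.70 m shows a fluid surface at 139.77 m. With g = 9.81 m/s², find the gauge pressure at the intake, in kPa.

P ≈ 233 kPa

Pressure head ψ = h − z = 139.77 − 116.70 = 23.07 m.
P = ρgψ = 1028 × 9.81 × 23.07 = 232654 Pa ≈ 233 kPa.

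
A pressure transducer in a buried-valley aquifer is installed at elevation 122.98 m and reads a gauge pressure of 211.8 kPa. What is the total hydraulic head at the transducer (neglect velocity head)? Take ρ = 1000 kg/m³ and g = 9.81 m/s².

ψ = P/(ρg) = 211.8×1000 / (1000 × 9.81) = 21.59 m.
h = z + ψ = 122.98 + 21.59 = 144.57 m.

h ≈ 144.57 m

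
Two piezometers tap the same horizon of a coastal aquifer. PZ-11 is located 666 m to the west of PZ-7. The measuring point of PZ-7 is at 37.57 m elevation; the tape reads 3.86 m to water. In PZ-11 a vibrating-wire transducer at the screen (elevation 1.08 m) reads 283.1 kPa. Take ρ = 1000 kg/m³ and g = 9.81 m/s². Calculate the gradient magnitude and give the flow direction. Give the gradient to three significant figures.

Total head at PZ-7: h = 37.57 − 3.86 = 33.71 m.
Pressure head at PZ-11: ψ = P/(ρg) = 283.1×1000 / (1000 × 9.81) = 28.86 m.
Total head at PZ-11: h = z + ψ = 1.08 + 28.86 = 29.94 m.
Head difference: h(PZ-7) − h(PZ-11) = 33.71 − 29.94 = 3.77 m.
Hydraulic gradient: i = |Δh| / L = 3.77 / 666 = 0.00566.
Flow is from higher to lower head: from PZ-7 toward PZ-11, i.e. toward the west.

i ≈ 0.00566; groundwater flows toward the west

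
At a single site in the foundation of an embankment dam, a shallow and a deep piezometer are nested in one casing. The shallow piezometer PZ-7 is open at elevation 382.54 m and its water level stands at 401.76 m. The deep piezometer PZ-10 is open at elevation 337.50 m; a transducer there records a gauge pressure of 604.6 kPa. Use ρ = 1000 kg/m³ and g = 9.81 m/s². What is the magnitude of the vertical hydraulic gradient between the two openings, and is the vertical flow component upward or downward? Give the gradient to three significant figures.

Total head at PZ-7: h = 401.76 m (water level in the standpipe).
Pressure head at PZ-10: ψ = P/(ρg) = 604.6×1000 / (1000 × 9.81) = 61.63 m.
Total head at PZ-10: h = z + ψ = 337.50 + 61.63 = 399.13 m.
Δh = h(PZ-7) − h(PZ-10) = 401.76 − 399.13 = 2.63 m.
Vertical separation Δz = 382.54 − 337.50 = 45.04 m.
|i_v| = |Δh| / Δz = 2.63 / 45.04 = 0.0584.
Head is higher in the shallow piezometer, so vertical flow is downward (recharge condition).

|i_v| ≈ 0.0584; vertical flow is downward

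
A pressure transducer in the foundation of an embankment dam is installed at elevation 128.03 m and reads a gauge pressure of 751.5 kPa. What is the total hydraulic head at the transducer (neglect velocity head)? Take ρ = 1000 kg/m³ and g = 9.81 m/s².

ψ = P/(ρg) = 751.5×1000 / (1000 × 9.81) = 76.61 m.
h = z + ψ = 128.03 + 76.61 = 204.64 m.

h ≈ 204.64 m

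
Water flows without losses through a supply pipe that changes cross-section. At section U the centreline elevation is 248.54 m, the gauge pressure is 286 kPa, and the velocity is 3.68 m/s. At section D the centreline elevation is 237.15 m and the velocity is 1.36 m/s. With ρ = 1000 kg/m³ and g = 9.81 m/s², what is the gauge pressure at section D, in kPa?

Pressure head at U: ψ₁ = P₁/(ρg) = 286×1000 / (1000 × 9.81) = 29.15 m.
Velocity heads: v₁²/2g = 3.68²/19.62 = 0.690 m; v₂²/2g = 1.36²/19.62 = 0.094 m.
Total head H = z₁ + ψ₁ + v₁²/2g = 248.54 + 29.15 + 0.690 = 278.38 m.
ψ₂ = H − z₂ − v₂²/2g = 278.38 − 237.15 − 0.094 = 41.14 m.
P₂ = ρgψ₂ = 1000 × 9.81 × 41.14 ≈ 404 kPa.

P₂ ≈ 404 kPa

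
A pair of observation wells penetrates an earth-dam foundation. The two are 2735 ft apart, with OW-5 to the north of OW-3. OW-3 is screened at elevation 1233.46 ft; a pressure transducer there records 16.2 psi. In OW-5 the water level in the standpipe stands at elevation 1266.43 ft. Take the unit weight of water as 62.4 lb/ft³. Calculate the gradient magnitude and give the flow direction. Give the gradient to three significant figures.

i ≈ 0.00161; groundwater flows toward the north

Pressure head at OW-3: ψ = 144·P/γ = 144 × 16.2 / 62.4 = 37.38 ft.
Total head at OW-3: h = z + ψ = 1233.46 + 37.38 = 1270.84 ft.
Total head at OW-5: h = 1266.43 ft (water level in the piezometer is the total head).
Head difference: h(OW-3) − h(OW-5) = 1270.84 − 1266.43 = 4.41 ft.
Hydraulic gradient: i = |Δh| / L = 4.41 / 2735 = 0.00161.
Flow is from higher to lower head: from OW-3 toward OW-5, i.e. toward the north.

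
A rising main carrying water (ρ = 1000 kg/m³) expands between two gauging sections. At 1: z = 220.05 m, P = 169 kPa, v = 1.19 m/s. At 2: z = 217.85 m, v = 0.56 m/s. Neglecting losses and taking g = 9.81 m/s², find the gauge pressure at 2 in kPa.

Pressure head at 1: ψ₁ = P₁/(ρg) = 169×1000 / (1000 × 9.81) = 17.23 m.
Velocity heads: v₁²/2g = 1.19²/19.62 = 0.072 m; v₂²/2g = 0.56²/19.62 = 0.016 m.
Total head H = z₁ + ψ₁ + v₁²/2g = 220.05 + 17.23 + 0.072 = 237.35 m.
ψ₂ = H − z₂ − v₂²/2g = 237.35 − 217.85 − 0.016 = 19.48 m.
P₂ = ρgψ₂ = 1000 × 9.81 × 19.48 ≈ 191 kPa.

P₂ ≈ 191 kPa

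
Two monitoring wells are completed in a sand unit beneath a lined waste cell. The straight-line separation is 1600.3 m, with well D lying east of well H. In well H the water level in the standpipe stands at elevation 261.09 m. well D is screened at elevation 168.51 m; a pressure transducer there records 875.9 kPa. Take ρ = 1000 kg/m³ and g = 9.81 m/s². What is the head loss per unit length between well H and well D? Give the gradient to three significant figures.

Total head at well H: h = 261.09 m (water level in the piezometer is the total head).
Pressure head at well D: ψ = P/(ρg) = 875.9×1000 / (1000 × 9.81) = 89.29 m.
Total head at well D: h = z + ψ = 168.51 + 89.29 = 257.80 m.
Head difference: h(well H) − h(well D) = 261.09 − 257.80 = 3.29 m.
Hydraulic gradient: i = |Δh| / L = 3.29 / 1600.3 = 0.00206.

i ≈ 0.00206 m/m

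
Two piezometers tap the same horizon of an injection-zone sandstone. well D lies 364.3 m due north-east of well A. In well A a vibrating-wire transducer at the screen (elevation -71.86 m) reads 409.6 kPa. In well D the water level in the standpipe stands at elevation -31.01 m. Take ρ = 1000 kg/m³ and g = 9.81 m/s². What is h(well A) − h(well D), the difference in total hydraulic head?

Pressure head at well A: ψ = P/(ρg) = 409.6×1000 / (1000 × 9.81) = 41.75 m.
Total head at well A: h = z + ψ = -71.86 + 41.75 = -30.11 m.
Total head at well D: h = -31.01 m (water level in the piezometer is the total head).
Head difference: h(well A) − h(well D) = -30.11 − (-31.01) = 0.90 m.

Δh ≈ 0.90 m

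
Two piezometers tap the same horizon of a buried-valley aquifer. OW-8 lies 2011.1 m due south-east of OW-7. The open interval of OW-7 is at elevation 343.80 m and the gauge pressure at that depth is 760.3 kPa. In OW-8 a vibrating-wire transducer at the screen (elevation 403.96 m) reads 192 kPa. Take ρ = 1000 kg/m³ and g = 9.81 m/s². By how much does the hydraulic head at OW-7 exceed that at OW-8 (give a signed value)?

Pressure head at OW-7: ψ = P/(ρg) = 760.3×1000 / (1000 × 9.81) = 77.50 m.
Total head at OW-7: h = z + ψ = 343.80 + 77.50 = 421.30 m.
Pressure head at OW-8: ψ = P/(ρg) = 192×1000 / (1000 × 9.81) = 19.57 m.
Total head at OW-8: h = z + ψ = 403.96 + 19.57 = 423.53 m.
Head difference: h(OW-7) − h(OW-8) = 421.30 − 423.53 = -2.23 m.

Δh ≈ -2.23 m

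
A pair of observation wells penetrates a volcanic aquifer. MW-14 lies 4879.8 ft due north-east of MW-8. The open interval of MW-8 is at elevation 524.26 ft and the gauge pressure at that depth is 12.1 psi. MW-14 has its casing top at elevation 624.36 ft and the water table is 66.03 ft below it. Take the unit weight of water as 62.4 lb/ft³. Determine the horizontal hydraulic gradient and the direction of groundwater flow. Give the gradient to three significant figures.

Pressure head at MW-8: ψ = 144·P/γ = 144 × 12.1 / 62.4 = 27.92 ft.
Total head at MW-8: h = z + ψ = 524.26 + 27.92 = 552.18 ft.
Total head at MW-14: h = 624.36 − 66.03 = 558.33 ft.
Head difference: h(MW-8) − h(MW-14) = 552.18 − 558.33 = -6.15 ft.
Hydraulic gradient: i = |Δh| / L = 6.15 / 4879.8 = 0.00126.
Flow is from higher to lower head: from MW-14 toward MW-8, i.e. toward the south-west.

i ≈ 0.00126; groundwater flows toward the south-west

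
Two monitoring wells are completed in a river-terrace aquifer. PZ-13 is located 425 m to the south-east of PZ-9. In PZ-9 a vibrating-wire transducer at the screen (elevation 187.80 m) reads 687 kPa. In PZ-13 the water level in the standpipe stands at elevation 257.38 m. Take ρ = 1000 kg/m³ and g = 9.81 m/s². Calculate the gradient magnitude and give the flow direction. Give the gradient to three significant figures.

i ≈ 0.00106; groundwater flows toward the south-east

Pressure head at PZ-9: ψ = P/(ρg) = 687×1000 / (1000 × 9.81) = 70.03 m.
Total head at PZ-9: h = z + ψ = 187.80 + 70.03 = 257.83 m.
Total head at PZ-13: h = 257.38 m (water level in the piezometer is the total head).
Head difference: h(PZ-9) − h(PZ-13) = 257.83 − 257.38 = 0.45 m.
Hydraulic gradient: i = |Δh| / L = 0.45 / 425 = 0.00106.
Flow is from higher to lower head: from PZ-9 toward PZ-13, i.e. toward the south-east.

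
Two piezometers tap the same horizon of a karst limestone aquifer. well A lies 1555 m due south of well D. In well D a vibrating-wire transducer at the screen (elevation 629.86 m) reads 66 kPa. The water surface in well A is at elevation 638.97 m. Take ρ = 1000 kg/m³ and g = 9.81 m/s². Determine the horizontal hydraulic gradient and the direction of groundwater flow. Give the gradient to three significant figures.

i ≈ 0.00153; groundwater flows toward the north

Pressure head at well D: ψ = P/(ρg) = 66×1000 / (1000 × 9.81) = 6.73 m.
Total head at well D: h = z + ψ = 629.86 + 6.73 = 636.59 m.
Total head at well A: h = 638.97 m (water level in the piezometer is the total head).
Head difference: h(well D) − h(well A) = 636.59 − 638.97 = -2.38 m.
Hydraulic gradient: i = |Δh| / L = 2.38 / 1555 = 0.00153.
Flow is from higher to lower head: from well A toward well D, i.e. toward the north.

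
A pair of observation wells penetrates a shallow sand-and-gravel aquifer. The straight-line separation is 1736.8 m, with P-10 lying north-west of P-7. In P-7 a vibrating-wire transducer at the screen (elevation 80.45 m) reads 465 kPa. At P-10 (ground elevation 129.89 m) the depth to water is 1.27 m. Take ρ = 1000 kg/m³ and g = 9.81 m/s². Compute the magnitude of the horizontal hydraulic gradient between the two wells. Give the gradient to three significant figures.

i ≈ 0.000443

Pressure head at P-7: ψ = P/(ρg) = 465×1000 / (1000 × 9.81) = 47.40 m.
Total head at P-7: h = z + ψ = 80.45 + 47.40 = 127.85 m.
Total head at P-10: h = 129.89 − 1.27 = 128.62 m.
Head difference: h(P-7) − h(P-10) = 127.85 − 128.62 = -0.77 m.
Hydraulic gradient: i = |Δh| / L = 0.77 / 1736.8 = 0.000443.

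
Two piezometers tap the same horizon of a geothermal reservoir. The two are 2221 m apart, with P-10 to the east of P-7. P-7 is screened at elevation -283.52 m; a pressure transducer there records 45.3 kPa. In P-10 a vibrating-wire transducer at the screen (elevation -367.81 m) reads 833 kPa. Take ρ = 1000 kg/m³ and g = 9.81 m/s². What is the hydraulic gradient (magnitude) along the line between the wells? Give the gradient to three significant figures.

i ≈ 0.00180

Pressure head at P-7: ψ = P/(ρg) = 45.3×1000 / (1000 × 9.81) = 4.62 m.
Total head at P-7: h = z + ψ = -283.52 + 4.62 = -278.90 m.
Pressure head at P-10: ψ = P/(ρg) = 833×1000 / (1000 × 9.81) = 84.91 m.
Total head at P-10: h = z + ψ = -367.81 + 84.91 = -282.90 m.
Head difference: h(P-7) − h(P-10) = -278.90 − (-282.90) = 4.00 m.
Hydraulic gradient: i = |Δh| / L = 4.00 / 2221 = 0.00180.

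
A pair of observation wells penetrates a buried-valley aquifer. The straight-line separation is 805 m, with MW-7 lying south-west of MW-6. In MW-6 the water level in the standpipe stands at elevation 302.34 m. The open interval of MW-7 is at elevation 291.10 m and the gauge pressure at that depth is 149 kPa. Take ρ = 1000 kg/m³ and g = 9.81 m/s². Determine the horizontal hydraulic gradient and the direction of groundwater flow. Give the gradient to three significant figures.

i ≈ 0.00491; groundwater flows toward the north-east

Total head at MW-6: h = 302.34 m (water level in the piezometer is the total head).
Pressure head at MW-7: ψ = P/(ρg) = 149×1000 / (1000 × 9.81) = 15.19 m.
Total head at MW-7: h = z + ψ = 291.10 + 15.19 = 306.29 m.
Head difference: h(MW-6) − h(MW-7) = 302.34 − 306.29 = -3.95 m.
Hydraulic gradient: i = |Δh| / L = 3.95 / 805 = 0.00491.
Flow is from higher to lower head: from MW-7 toward MW-6, i.e. toward the north-east.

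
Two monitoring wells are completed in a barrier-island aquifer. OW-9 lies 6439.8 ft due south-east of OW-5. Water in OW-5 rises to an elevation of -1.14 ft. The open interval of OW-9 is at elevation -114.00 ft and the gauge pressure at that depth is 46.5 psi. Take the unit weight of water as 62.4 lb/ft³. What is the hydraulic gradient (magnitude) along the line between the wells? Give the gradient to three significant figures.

i ≈ 0.000862

Total head at OW-5: h = -1.14 ft (water level in the piezometer is the total head).
Pressure head at OW-9: ψ = 144·P/γ = 144 × 46.5 / 62.4 = 107.31 ft.
Total head at OW-9: h = z + ψ = -114.00 + 107.31 = -6.69 ft.
Head difference: h(OW-5) − h(OW-9) = -1.14 − (-6.69) = 5.55 ft.
Hydraulic gradient: i = |Δh| / L = 5.55 / 6439.8 = 0.000862.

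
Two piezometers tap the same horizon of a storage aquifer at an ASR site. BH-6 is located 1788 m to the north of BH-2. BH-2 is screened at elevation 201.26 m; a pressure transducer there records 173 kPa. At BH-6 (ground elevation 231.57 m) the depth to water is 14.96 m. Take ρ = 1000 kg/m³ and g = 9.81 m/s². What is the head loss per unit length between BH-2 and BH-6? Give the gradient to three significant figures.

i ≈ 0.00128 m/m

Pressure head at BH-2: ψ = P/(ρg) = 173×1000 / (1000 × 9.81) = 17.64 m.
Total head at BH-2: h = z + ψ = 201.26 + 17.64 = 218.90 m.
Total head at BH-6: h = 231.57 − 14.96 = 216.61 m.
Head difference: h(BH-2) − h(BH-6) = 218.90 − 216.61 = 2.29 m.
Hydraulic gradient: i = |Δh| / L = 2.29 / 1788 = 0.00128.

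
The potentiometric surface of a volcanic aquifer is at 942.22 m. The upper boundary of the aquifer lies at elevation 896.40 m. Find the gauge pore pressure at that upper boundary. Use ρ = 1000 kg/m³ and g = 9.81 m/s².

P ≈ 449 kPa

Pressure head at the aquifer top: ψ = h − z = 942.22 − 896.40 = 45.82 m.
P = ρgψ = 1000 × 9.81 × 45.82 = 449494 Pa ≈ 449 kPa.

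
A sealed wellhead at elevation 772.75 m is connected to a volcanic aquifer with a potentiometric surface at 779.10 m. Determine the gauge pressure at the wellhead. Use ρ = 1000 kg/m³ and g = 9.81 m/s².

Head above the cap: Δh = 779.10 − 772.75 = 6.35 m.
P = ρgΔh = 1000 × 9.81 × 6.35 = 62294 Pa ≈ 62.3 kPa.

P ≈ 62.3 kPa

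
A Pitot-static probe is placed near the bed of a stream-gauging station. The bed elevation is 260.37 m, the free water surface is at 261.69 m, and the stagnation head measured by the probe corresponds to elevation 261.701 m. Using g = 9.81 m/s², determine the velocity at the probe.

Near the bed, under hydrostatic conditions, the piezometric head (z + ψ) equals the free-surface elevation, 261.69 m.
Velocity head = total − piezometric = 261.701 − 261.69 = 0.011 m.
v = √(2g·h_v) = √(2 × 9.81 × 0.011) = 0.465 m/s.

v ≈ 0.465 m/s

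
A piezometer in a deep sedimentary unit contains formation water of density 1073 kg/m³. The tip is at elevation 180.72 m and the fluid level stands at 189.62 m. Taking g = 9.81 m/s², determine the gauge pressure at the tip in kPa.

Pressure head ψ = h − z = 189.62 − 180.72 = 8.90 m.
P = ρgψ = 1073 × 9.81 × 8.90 = 93683 Pa ≈ 93.7 kPa.

P ≈ 93.7 kPa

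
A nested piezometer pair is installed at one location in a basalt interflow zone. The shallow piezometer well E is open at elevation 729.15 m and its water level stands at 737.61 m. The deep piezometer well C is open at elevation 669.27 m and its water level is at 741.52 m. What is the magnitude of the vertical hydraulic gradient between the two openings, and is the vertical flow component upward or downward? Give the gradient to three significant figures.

Total head at well E: h = 737.61 m (water level in the standpipe).
Total head at well C: h = 741.52 m.
Δh = h(well E) − h(well C) = 737.61 − 741.52 = -3.91 m.
Vertical separation Δz = 729.15 − 669.27 = 59.88 m.
|i_v| = |Δh| / Δz = 3.91 / 59.88 = 0.0653.
Head is higher in the deep piezometer, so vertical flow is upward (discharge condition).

|i_v| ≈ 0.0653; vertical flow is upward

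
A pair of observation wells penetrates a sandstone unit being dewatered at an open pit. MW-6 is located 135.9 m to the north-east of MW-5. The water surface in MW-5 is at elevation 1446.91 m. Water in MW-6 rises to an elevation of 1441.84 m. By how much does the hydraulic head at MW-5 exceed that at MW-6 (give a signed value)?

Total head at MW-5: h = 1446.91 m (water level in the piezometer is the total head).
Total head at MW-6: h = 1441.84 m (water level in the piezometer is the total head).
Head difference: h(MW-5) − h(MW-6) = 1446.91 − 1441.84 = 5.07 m.

Δh ≈ 5.07 m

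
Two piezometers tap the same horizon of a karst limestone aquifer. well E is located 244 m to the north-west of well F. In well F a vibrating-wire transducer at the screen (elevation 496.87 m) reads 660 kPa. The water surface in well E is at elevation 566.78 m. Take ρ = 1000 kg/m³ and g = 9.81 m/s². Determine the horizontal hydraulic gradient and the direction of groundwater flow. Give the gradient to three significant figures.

i ≈ 0.0108; groundwater flows toward the south-east

Pressure head at well F: ψ = P/(ρg) = 660×1000 / (1000 × 9.81) = 67.28 m.
Total head at well F: h = z + ψ = 496.87 + 67.28 = 564.15 m.
Total head at well E: h = 566.78 m (water level in the piezometer is the total head).
Head difference: h(well F) − h(well E) = 564.15 − 566.78 = -2.63 m.
Hydraulic gradient: i = |Δh| / L = 2.63 / 244 = 0.0108.
Flow is from higher to lower head: from well E toward well F, i.e. toward the south-east.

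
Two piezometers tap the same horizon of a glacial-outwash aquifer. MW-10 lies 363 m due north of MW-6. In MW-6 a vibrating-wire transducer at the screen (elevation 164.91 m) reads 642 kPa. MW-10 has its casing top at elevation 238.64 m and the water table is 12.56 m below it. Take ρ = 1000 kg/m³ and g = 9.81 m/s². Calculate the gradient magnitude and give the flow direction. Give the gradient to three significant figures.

i ≈ 0.0118; groundwater flows toward the north

Pressure head at MW-6: ψ = P/(ρg) = 642×1000 / (1000 × 9.81) = 65.44 m.
Total head at MW-6: h = z + ψ = 164.91 + 65.44 = 230.35 m.
Total head at MW-10: h = 238.64 − 12.56 = 226.08 m.
Head difference: h(MW-6) − h(MW-10) = 230.35 − 226.08 = 4.27 m.
Hydraulic gradient: i = |Δh| / L = 4.27 / 363 = 0.0118.
Flow is from higher to lower head: from MW-6 toward MW-10, i.e. toward the north.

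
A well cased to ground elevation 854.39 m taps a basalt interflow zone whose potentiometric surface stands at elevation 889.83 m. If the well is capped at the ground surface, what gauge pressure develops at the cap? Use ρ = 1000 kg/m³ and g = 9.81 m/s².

P ≈ 348 kPa

Head above the cap: Δh = 889.83 − 854.39 = 35.44 m.
P = ρgΔh = 1000 × 9.81 × 35.44 = 347666 Pa ≈ 348 kPa.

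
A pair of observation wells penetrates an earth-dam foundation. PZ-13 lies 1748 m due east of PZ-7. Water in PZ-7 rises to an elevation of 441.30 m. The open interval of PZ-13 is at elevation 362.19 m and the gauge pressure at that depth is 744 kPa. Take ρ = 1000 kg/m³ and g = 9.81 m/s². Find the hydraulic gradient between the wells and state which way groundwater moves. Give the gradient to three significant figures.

Total head at PZ-7: h = 441.30 m (water level in the piezometer is the total head).
Pressure head at PZ-13: ψ = P/(ρg) = 744×1000 / (1000 × 9.81) = 75.84 m.
Total head at PZ-13: h = z + ψ = 362.19 + 75.84 = 438.03 m.
Head difference: h(PZ-7) − h(PZ-13) = 441.30 − 438.03 = 3.27 m.
Hydraulic gradient: i = |Δh| / L = 3.27 / 1748 = 0.00187.
Flow is from higher to lower head: from PZ-7 toward PZ-13, i.e. toward the east.

i ≈ 0.00187; groundwater flows toward the east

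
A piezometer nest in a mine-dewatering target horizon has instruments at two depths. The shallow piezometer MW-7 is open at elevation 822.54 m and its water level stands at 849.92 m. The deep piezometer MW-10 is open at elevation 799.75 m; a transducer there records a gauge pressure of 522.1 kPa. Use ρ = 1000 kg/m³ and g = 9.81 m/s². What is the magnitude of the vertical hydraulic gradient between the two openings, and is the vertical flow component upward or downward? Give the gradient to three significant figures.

|i_v| ≈ 0.134; vertical flow is upward

Total head at MW-7: h = 849.92 m (water level in the standpipe).
Pressure head at MW-10: ψ = P/(ρg) = 522.1×1000 / (1000 × 9.81) = 53.22 m.
Total head at MW-10: h = z + ψ = 799.75 + 53.22 = 852.97 m.
Δh = h(MW-7) − h(MW-10) = 849.92 − 852.97 = -3.05 m.
Vertical separation Δz = 822.54 − 799.75 = 22.79 m.
|i_v| = |Δh| / Δz = 3.05 / 22.79 = 0.134.
Head is higher in the deep piezometer, so vertical flow is upward (discharge condition).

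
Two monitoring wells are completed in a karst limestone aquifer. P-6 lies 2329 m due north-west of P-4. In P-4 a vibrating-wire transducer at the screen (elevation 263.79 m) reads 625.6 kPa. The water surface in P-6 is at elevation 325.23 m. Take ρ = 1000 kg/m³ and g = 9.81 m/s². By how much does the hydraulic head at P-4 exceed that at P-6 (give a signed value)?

Pressure head at P-4: ψ = P/(ρg) = 625.6×1000 / (1000 × 9.81) = 63.77 m.
Total head at P-4: h = z + ψ = 263.79 + 63.77 = 327.56 m.
Total head at P-6: h = 325.23 m (water level in the piezometer is the total head).
Head difference: h(P-4) − h(P-6) = 327.56 − 325.23 = 2.33 m.

Δh ≈ 2.33 m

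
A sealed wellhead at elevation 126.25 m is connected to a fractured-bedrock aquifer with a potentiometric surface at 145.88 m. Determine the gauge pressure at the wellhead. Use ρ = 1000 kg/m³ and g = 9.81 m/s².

Head above the cap: Δh = 145.88 − 126.25 = 19.63 m.
P = ρgΔh = 1000 × 9.81 × 19.63 = 192570 Pa ≈ 193 kPa.

P ≈ 193 kPa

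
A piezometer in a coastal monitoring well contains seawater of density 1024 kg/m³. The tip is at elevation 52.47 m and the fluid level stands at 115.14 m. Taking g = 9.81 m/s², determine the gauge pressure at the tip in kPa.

Pressure head ψ = h − z = 115.14 − 52.47 = 62.67 m.
P = ρgψ = 1024 × 9.81 × 62.67 = 629548 Pa ≈ 630 kPa.

P ≈ 630 kPa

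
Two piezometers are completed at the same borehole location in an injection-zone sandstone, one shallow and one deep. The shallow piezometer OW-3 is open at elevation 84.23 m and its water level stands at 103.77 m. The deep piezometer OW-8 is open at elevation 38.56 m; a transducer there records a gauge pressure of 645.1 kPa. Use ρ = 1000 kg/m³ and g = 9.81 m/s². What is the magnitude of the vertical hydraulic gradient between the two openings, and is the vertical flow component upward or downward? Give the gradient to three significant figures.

|i_v| ≈ 0.0120; vertical flow is upward

Total head at OW-3: h = 103.77 m (water level in the standpipe).
Pressure head at OW-8: ψ = P/(ρg) = 645.1×1000 / (1000 × 9.81) = 65.76 m.
Total head at OW-8: h = z + ψ = 38.56 + 65.76 = 104.32 m.
Δh = h(OW-3) − h(OW-8) = 103.77 − 104.32 = -0.55 m.
Vertical separation Δz = 84.23 − 38.56 = 45.67 m.
|i_v| = |Δh| / Δz = 0.55 / 45.67 = 0.0120.
Head is higher in the deep piezometer, so vertical flow is upward (discharge condition).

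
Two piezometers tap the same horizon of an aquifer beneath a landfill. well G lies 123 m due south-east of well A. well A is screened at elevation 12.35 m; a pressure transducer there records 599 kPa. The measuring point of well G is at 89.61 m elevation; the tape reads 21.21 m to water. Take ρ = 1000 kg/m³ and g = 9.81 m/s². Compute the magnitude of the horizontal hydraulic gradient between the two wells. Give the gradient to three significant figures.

i ≈ 0.0407

Pressure head at well A: ψ = P/(ρg) = 599×1000 / (1000 × 9.81) = 61.06 m.
Total head at well A: h = z + ψ = 12.35 + 61.06 = 73.41 m.
Total head at well G: h = 89.61 − 21.21 = 68.40 m.
Head difference: h(well A) − h(well G) = 73.41 − 68.40 = 5.01 m.
Hydraulic gradient: i = |Δh| / L = 5.01 / 123 = 0.0407.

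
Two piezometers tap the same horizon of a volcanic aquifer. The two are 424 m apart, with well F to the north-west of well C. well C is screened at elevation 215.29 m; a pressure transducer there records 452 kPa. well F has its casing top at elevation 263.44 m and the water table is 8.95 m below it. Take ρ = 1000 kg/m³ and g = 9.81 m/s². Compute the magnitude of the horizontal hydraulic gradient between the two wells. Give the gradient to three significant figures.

Pressure head at well C: ψ = P/(ρg) = 452×1000 / (1000 × 9.81) = 46.08 m.
Total head at well C: h = z + ψ = 215.29 + 46.08 = 261.37 m.
Total head at well F: h = 263.44 − 8.95 = 254.49 m.
Head difference: h(well C) − h(well F) = 261.37 − 254.49 = 6.88 m.
Hydraulic gradient: i = |Δh| / L = 6.88 / 424 = 0.0162.

i ≈ 0.0162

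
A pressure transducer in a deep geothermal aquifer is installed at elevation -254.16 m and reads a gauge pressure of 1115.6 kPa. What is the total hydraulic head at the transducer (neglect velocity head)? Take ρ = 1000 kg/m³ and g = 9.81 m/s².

ψ = P/(ρg) = 1115.6×1000 / (1000 × 9.81) = 113.72 m.
h = z + ψ = -254.16 + 113.72 = -140.44 m.

h ≈ -140.44 m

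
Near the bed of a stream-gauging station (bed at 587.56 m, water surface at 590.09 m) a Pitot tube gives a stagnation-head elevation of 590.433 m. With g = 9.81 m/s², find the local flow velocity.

Near the bed, under hydrostatic conditions, the piezometric head (z + ψ) equals the free-surface elevation, 590.09 m.
Velocity head = total − piezometric = 590.433 − 590.09 = 0.343 m.
v = √(2g·h_v) = √(2 × 9.81 × 0.343) = 2.59 m/s.

v ≈ 2.59 m/s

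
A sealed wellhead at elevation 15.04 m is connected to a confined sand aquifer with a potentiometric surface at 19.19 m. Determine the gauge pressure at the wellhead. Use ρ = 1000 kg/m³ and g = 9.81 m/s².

Head above the cap: Δh = 19.19 − 15.04 = 4.15 m.
P = ρgΔh = 1000 × 9.81 × 4.15 = 40712 Pa ≈ 40.7 kPa.

P ≈ 40.7 kPa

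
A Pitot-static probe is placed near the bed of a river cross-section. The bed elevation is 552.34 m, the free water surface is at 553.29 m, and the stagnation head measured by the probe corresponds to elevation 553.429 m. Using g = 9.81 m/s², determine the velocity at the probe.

v ≈ 1.65 m/s

Near the bed, under hydrostatic conditions, the piezometric head (z + ψ) equals the free-surface elevation, 553.29 m.
Velocity head = total − piezometric = 553.429 − 553.29 = 0.139 m.
v = √(2g·h_v) = √(2 × 9.81 × 0.139) = 1.65 m/s.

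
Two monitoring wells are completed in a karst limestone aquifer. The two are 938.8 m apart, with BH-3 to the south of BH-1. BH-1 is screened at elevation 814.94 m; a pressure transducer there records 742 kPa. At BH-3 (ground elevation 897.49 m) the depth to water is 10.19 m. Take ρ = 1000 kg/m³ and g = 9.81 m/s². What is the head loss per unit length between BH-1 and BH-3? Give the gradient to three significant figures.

i ≈ 0.00349 m/m

Pressure head at BH-1: ψ = P/(ρg) = 742×1000 / (1000 × 9.81) = 75.64 m.
Total head at BH-1: h = z + ψ = 814.94 + 75.64 = 890.58 m.
Total head at BH-3: h = 897.49 − 10.19 = 887.30 m.
Head difference: h(BH-1) − h(BH-3) = 890.58 − 887.30 = 3.28 m.
Hydraulic gradient: i = |Δh| / L = 3.28 / 938.8 = 0.00349.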